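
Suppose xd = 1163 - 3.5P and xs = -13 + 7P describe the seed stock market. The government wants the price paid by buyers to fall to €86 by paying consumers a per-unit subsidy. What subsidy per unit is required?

Required subsidy s = €39 per unit

At a buyer price of 86, quantity demanded is 1163 − 3.5·86 = 862.
Sellers supply 862 only when they receive Ps with -13 + 7·Ps = 862, i.e. Ps = 125.
s = Ps − Pb = 125 − 86 = 39.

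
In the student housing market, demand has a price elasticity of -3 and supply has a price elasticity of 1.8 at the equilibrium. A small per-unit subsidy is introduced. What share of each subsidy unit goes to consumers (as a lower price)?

Consumer share = 0.375

For a small subsidy around the equilibrium, the benefit split depends on the relative slopes, which at a point are proportional to the elasticities.
Buyer share = εs/(εs + |εd|) = 1.8/(1.8 + 3) = 0.375; seller share = |εd|/(εs + |εd|) = 0.625.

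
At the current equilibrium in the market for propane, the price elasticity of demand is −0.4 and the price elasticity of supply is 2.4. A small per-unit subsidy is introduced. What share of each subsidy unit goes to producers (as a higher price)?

Producer share = 1/7

For a small subsidy around the equilibrium, the benefit split depends on the relative slopes, which at a point are proportional to the elasticities.
Buyer share = εs/(εs + |εd|) = 2.4/(2.4 + 0.4) = 6/7; seller share = |εd|/(εs + |εd|) = 1/7.
So producers capture 1/7 of the subsidy.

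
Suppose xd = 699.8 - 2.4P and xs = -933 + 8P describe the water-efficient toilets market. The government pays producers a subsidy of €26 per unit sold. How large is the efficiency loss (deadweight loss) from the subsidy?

Deadweight loss = €624

Pre-subsidy: 699.8 - 2.4P = -933 + 8P gives P* = 157, x* = 323.
With the subsidy, sellers receive Ps = Pb + 26 for each unit, where Pb is the price buyers pay.
Supply in terms of Pb becomes xs = -933 + 8(Pb + 26) = -725 + 8Pb. Setting this equal to demand: 699.8 - 2.4Pb = -725 + 8Pb, so Pb = 137.
Sellers receive Ps = 137 + 26 = 163; x' = 699.8 − 2.4·137 = 371.
The subsidy expands output by 371 − 323 = 48 past the efficient level; on those units the gap between marginal cost and willingness to pay runs from 0 up to 26.
DWL = ½ × 26 × 48 = 624.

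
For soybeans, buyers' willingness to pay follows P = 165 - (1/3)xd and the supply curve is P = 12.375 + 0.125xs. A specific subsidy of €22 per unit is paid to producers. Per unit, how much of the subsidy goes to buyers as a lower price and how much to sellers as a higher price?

Pre-subsidy: 165 - (1/3)x = 12.375 + 0.125x gives x* = 333 and P* = 54.
With the subsidy, sellers receive Ps = Pb + 22 for each unit, where Pb is the price buyers pay.
On the curves, Pb = 165 - (1/3)x and Ps = 12.375 + 0.125x; the wedge Ps − Pb = 22 gives 12.375 + 0.125x − (165 - (1/3)x) = 22, so x' = 381.
Then Pb = 165 − (1/3)·381 = 38 and Ps = 12.375 + 0.125·381 = 60.
Buyers' price falls by P* − Pb = 54 − 38 = 16; sellers' price rises by Ps − P* = 60 − 54 = 6.

Buyers gain €16 per unit; sellers gain €6 per unit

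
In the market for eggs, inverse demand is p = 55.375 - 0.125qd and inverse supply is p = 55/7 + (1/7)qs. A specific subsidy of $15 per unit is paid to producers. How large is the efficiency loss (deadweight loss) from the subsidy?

Pre-subsidy: 55.375 - 0.125q = 55/7 + (1/7)q gives q* = 177.4 and p* = 33.2.
With the subsidy, sellers receive ps = pb + 15 for each unit, where pb is the price buyers pay.
On the curves, pb = 55.375 - 0.125q and ps = 55/7 + (1/7)q; the wedge ps − pb = 15 gives 55/7 + (1/7)q − (55.375 - 0.125q) = 15, so q' = 233.4.
Then pb = 55.375 − 0.125·233.4 = 26.2 and ps = 55/7 + (1/7)·233.4 = 41.2.
The subsidy expands output by 233.4 − 177.4 = 56 past the efficient level; on those units the gap between marginal cost and willingness to pay runs from 0 up to 15.
DWL = ½ × 15 × 56 = 420.

Deadweight loss = $420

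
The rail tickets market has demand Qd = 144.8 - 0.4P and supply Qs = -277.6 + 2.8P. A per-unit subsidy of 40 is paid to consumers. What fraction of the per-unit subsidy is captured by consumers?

Pre-subsidy: 144.8 - 0.4P = -277.6 + 2.8P gives P* = 132, Q* = 92.
With the rebate, buyers effectively pay Pb = Ps − 40, where Ps is the price sellers receive.
Demand in terms of Ps becomes Qd = 144.8 − 0.4(Ps − 40) = 160.8 - 0.4Ps. Setting this equal to supply: 160.8 - 0.4Ps = -277.6 + 2.8Ps, so Ps = 137.
Buyers pay Pb = 137 − 40 = 97; Q' = -277.6 + 2.8·137 = 106.
Buyers' price falls by P* − Pb = 132 − 97 = 35; sellers' price rises by Ps − P* = 137 − 132 = 5.
So consumers capture 35/40 = 0.875 of each unit of subsidy.

Consumer share = 0.875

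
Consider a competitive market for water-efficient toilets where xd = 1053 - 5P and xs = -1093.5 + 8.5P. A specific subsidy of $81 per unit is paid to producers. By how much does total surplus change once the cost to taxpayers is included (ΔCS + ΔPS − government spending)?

Net change in total surplus = -$10327.5

Pre-subsidy: 1053 - 5P = -1093.5 + 8.5P gives P* = 159, x* = 258.
With the subsidy, sellers receive Ps = Pb + 81 for each unit, where Pb is the price buyers pay.
Supply in terms of Pb becomes xs = -1093.5 + 8.5(Pb + 81) = -405 + 8.5Pb. Setting this equal to demand: 1053 - 5Pb = -405 + 8.5Pb, so Pb = 108.
Sellers receive Ps = 108 + 81 = 189; x' = 1053 − 5·108 = 513.
ΔCS = ½(258 + 513)(159 − 108) = 19660.5; ΔPS = ½(258 + 513)(189 − 159) = 11565.
Government spending = 81 × 513 = 41553.
Net change = 19660.5 + 11565 − 41553 = -10327.5. The loss equals the DWL triangle ½·81·255.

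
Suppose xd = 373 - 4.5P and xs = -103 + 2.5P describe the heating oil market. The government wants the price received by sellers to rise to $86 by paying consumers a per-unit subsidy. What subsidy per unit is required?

At a seller price of 86, quantity supplied is -103 + 2.5·86 = 112.
Buyers absorb 112 only when they pay Pb with 373 − 4.5·Pb = 112, i.e. Pb = 58.
s = Ps − Pb = 86 − 58 = 28.

Required subsidy s = $28 per unit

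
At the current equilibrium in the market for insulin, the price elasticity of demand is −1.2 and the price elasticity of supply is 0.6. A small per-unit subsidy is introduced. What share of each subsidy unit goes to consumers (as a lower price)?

For a small subsidy around the equilibrium, the benefit split depends on the relative slopes, which at a point are proportional to the elasticities.
Buyer share = εs/(εs + |εd|) = 0.6/(0.6 + 1.2) = 1/3; seller share = |εd|/(εs + |εd|) = 2/3.

Consumer share = 1/3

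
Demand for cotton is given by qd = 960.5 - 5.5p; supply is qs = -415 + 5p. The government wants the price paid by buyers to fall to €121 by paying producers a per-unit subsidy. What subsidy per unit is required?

At a buyer price of 121, quantity demanded is 960.5 − 5.5·121 = 295.
Sellers supply 295 only when they receive ps with -415 + 5·ps = 295, i.e. ps = 142.
s = ps − pb = 142 − 121 = 21.

Required subsidy s = €21 per unit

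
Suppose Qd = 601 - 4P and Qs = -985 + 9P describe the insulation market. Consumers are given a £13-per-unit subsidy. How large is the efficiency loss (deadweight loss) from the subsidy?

Pre-subsidy: 601 - 4P = -985 + 9P gives P* = 122, Q* = 113.
With the rebate, buyers effectively pay Pb = Ps − 13, where Ps is the price sellers receive.
Demand in terms of Ps becomes Qd = 601 − 4(Ps − 13) = 653 - 4Ps. Setting this equal to supply: 653 - 4Ps = -985 + 9Ps, so Ps = 126.
Buyers pay Pb = 126 − 13 = 113; Q' = -985 + 9·126 = 149.
The subsidy expands output by 149 − 113 = 36 past the efficient level; on those units the gap between marginal cost and willingness to pay runs from 0 up to 13.
DWL = ½ × 13 × 36 = 234.

Deadweight loss = £234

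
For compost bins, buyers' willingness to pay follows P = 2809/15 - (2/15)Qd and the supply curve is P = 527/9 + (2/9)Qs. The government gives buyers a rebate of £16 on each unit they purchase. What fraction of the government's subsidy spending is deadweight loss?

Pre-subsidy: 2809/15 - (2/15)Q = 527/9 + (2/9)Q gives Q* = 362 and P* = 139.
With the rebate, buyers effectively pay Pb = Ps − 16, where Ps is the price sellers receive.
On the curves, Pb = 2809/15 - (2/15)Q and Ps = 527/9 + (2/9)Q; the wedge Ps − Pb = 16 gives 527/9 + (2/9)Q − (2809/15 - (2/15)Q) = 16, so Q' = 407.
Then Pb = 2809/15 − (2/15)·407 = 133 and Ps = 527/9 + (2/9)·407 = 149.
ΔCS = ½(362 + 407)(139 − 133) = 2307; ΔPS = ½(362 + 407)(149 − 139) = 3845.
Government spending = 16 × 407 = 6512.
DWL = ½ × 16 × (407 − 362) = 360; fraction = 360 / 6512 = 45/814.

DWL / government spending = 45/814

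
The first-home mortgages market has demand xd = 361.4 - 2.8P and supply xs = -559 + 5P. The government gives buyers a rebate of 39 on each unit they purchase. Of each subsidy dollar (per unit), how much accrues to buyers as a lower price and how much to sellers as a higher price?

Pre-subsidy: 361.4 - 2.8P = -559 + 5P gives P* = 118, x* = 31.
With the rebate, buyers effectively pay Pb = Ps − 39, where Ps is the price sellers receive.
Demand in terms of Ps becomes xd = 361.4 − 2.8(Ps − 39) = 470.6 - 2.8Ps. Setting this equal to supply: 470.6 - 2.8Ps = -559 + 5Ps, so Ps = 132.
Buyers pay Pb = 132 − 39 = 93; x' = -559 + 5·132 = 101.
Buyers' price falls by P* − Pb = 118 − 93 = 25; sellers' price rises by Ps − P* = 132 − 118 = 14.

Buyers gain 25 per unit; sellers gain 14 per unit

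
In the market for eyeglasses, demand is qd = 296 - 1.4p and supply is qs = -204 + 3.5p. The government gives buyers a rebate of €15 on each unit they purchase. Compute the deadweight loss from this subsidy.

Pre-subsidy: 296 - 1.4p = -204 + 3.5p gives p* = 5000/49, q* = 1072/7.
With the rebate, buyers effectively pay pb = ps − 15, where ps is the price sellers receive.
Demand in terms of ps becomes qd = 296 − 1.4(ps − 15) = 317 - 1.4ps. Setting this equal to supply: 317 - 1.4ps = -204 + 3.5ps, so ps = 5210/49.
Buyers pay pb = 5210/49 − 15 = 4475/49; q' = -204 + 3.5·(5210/49) = 1177/7.
The subsidy expands output by 1177/7 − 1072/7 = 15 past the efficient level; on those units the gap between marginal cost and willingness to pay runs from 0 up to 15.
DWL = ½ × 15 × 15 = 112.5.

Deadweight loss = €112.5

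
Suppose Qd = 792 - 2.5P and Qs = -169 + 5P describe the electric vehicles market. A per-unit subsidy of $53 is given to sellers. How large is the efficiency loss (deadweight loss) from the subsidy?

Deadweight loss = 14045/6

Pre-subsidy: 792 - 2.5P = -169 + 5P gives P* = 1922/15, Q* = 1415/3.
With the subsidy, sellers receive Ps = Pb + 53 for each unit, where Pb is the price buyers pay.
Supply in terms of Pb becomes Qs = -169 + 5(Pb + 53) = 96 + 5Pb. Setting this equal to demand: 792 - 2.5Pb = 96 + 5Pb, so Pb = 92.8.
Sellers receive Ps = 92.8 + 53 = 145.8; Q' = 792 − 2.5·92.8 = 560.
The subsidy expands output by 560 − 1415/3 = 265/3 past the efficient level; on those units the gap between marginal cost and willingness to pay runs from 0 up to 53.
DWL = ½ × 53 × 265/3 = 14045/6.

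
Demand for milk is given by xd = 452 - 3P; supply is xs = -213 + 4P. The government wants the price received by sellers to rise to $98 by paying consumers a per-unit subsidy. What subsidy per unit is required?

At a seller price of 98, quantity supplied is -213 + 4·98 = 179.
Buyers absorb 179 only when they pay Pb with 452 − 3·Pb = 179, i.e. Pb = 91.
s = Ps − Pb = 98 − 91 = 7.

Required subsidy s = $7 per unit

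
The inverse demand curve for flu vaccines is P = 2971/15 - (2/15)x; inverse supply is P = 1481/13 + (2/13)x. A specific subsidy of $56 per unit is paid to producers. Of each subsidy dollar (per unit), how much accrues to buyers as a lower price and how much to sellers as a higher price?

Pre-subsidy: 2971/15 - (2/15)x = 1481/13 + (2/13)x gives x* = 293 and P* = 159.
With the subsidy, sellers receive Ps = Pb + 56 for each unit, where Pb is the price buyers pay.
On the curves, Pb = 2971/15 - (2/15)x and Ps = 1481/13 + (2/13)x; the wedge Ps − Pb = 56 gives 1481/13 + (2/13)x − (2971/15 - (2/15)x) = 56, so x' = 488.
Then Pb = 2971/15 − (2/15)·488 = 133 and Ps = 1481/13 + (2/13)·488 = 189.
Buyers' price falls by P* − Pb = 159 − 133 = 26; sellers' price rises by Ps − P* = 189 − 159 = 30.

Buyers gain $26 per unit; sellers gain $30 per unit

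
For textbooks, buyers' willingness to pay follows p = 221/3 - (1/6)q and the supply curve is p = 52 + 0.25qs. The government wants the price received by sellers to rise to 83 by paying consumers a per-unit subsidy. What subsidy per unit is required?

Required subsidy s = 30 per unit

At a seller price of 83, quantity supplied is -208 + 4·83 = 124.
Buyers absorb 124 only when they pay pb = 221/3 − (1/6)·124 = 53.
s = ps − pb = 83 − 53 = 30.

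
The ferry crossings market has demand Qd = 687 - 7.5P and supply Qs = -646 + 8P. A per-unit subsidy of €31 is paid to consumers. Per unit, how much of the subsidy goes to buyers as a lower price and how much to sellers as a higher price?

Pre-subsidy: 687 - 7.5P = -646 + 8P gives P* = 86, Q* = 42.
With the rebate, buyers effectively pay Pb = Ps − 31, where Ps is the price sellers receive.
Demand in terms of Ps becomes Qd = 687 − 7.5(Ps − 31) = 919.5 - 7.5Ps. Setting this equal to supply: 919.5 - 7.5Ps = -646 + 8Ps, so Ps = 101.
Buyers pay Pb = 101 − 31 = 70; Q' = -646 + 8·101 = 162.
Buyers' price falls by P* − Pb = 86 − 70 = 16; sellers' price rises by Ps − P* = 101 − 86 = 15.

Buyers gain €16 per unit; sellers gain €15 per unit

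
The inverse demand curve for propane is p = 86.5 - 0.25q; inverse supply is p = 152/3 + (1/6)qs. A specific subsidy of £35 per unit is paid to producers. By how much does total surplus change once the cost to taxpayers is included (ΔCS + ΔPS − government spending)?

Net change in total surplus = -£1470

Pre-subsidy: 86.5 - 0.25q = 152/3 + (1/6)q gives q* = 86 and p* = 65.
With the subsidy, sellers receive ps = pb + 35 for each unit, where pb is the price buyers pay.
On the curves, pb = 86.5 - 0.25q and ps = 152/3 + (1/6)q; the wedge ps − pb = 35 gives 152/3 + (1/6)q − (86.5 - 0.25q) = 35, so q' = 170.
Then pb = 86.5 − 0.25·170 = 44 and ps = 152/3 + (1/6)·170 = 79.
ΔCS = ½(86 + 170)(65 − 44) = 2688; ΔPS = ½(86 + 170)(79 − 65) = 1792.
Government spending = 35 × 170 = 5950.
Net change = 2688 + 1792 − 5950 = -1470. The loss equals the DWL triangle ½·35·84.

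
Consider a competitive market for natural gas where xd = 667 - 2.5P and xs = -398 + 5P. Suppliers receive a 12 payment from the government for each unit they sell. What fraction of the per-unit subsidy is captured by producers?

Pre-subsidy: 667 - 2.5P = -398 + 5P gives P* = 142, x* = 312.
With the subsidy, sellers receive Ps = Pb + 12 for each unit, where Pb is the price buyers pay.
Supply in terms of Pb becomes xs = -398 + 5(Pb + 12) = -338 + 5Pb. Setting this equal to demand: 667 - 2.5Pb = -338 + 5Pb, so Pb = 134.
Sellers receive Ps = 134 + 12 = 146; x' = 667 − 2.5·134 = 332.
Buyers' price falls by P* − Pb = 142 − 134 = 8; sellers' price rises by Ps − P* = 146 − 142 = 4.
So producers capture 4/12 = 1/3 of each unit of subsidy.

Producer share = 1/3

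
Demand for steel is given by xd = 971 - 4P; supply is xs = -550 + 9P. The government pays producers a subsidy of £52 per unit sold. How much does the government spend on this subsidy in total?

Government cost = £33644

Pre-subsidy: 971 - 4P = -550 + 9P gives P* = 117, x* = 503.
With the subsidy, sellers receive Ps = Pb + 52 for each unit, where Pb is the price buyers pay.
Supply in terms of Pb becomes xs = -550 + 9(Pb + 52) = -82 + 9Pb. Setting this equal to demand: 971 - 4Pb = -82 + 9Pb, so Pb = 81.
Sellers receive Ps = 81 + 52 = 133; x' = 971 − 4·81 = 647.
Government outlay = subsidy × quantity = 52 × 647 = 33644.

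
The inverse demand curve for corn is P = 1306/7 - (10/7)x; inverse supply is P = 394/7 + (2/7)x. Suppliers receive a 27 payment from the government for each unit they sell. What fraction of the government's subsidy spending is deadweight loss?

Pre-subsidy: 1306/7 - (10/7)x = 394/7 + (2/7)x gives x* = 76 and P* = 78.
With the subsidy, sellers receive Ps = Pb + 27 for each unit, where Pb is the price buyers pay.
On the curves, Pb = 1306/7 - (10/7)x and Ps = 394/7 + (2/7)x; the wedge Ps − Pb = 27 gives 394/7 + (2/7)x − (1306/7 - (10/7)x) = 27, so x' = 91.75.
Then Pb = 1306/7 − (10/7)·91.75 = 55.5 and Ps = 394/7 + (2/7)·91.75 = 82.5.
ΔCS = ½(76 + 91.75)(78 − 55.5) = 1887.1875; ΔPS = ½(76 + 91.75)(82.5 − 78) = 377.4375.
Government spending = 27 × 91.75 = 2477.25.
DWL = ½ × 27 × (91.75 − 76) = 212.625; fraction = 212.625 / 2477.25 = 63/734.

DWL / government spending = 63/734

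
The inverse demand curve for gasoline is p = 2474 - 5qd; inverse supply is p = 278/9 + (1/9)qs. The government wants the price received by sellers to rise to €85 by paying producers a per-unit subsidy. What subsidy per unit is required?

At a seller price of 85, quantity supplied is -278 + 9·85 = 487.
Buyers absorb 487 only when they pay pb = 2474 − 5·487 = 39.
s = ps − pb = 85 − 39 = 46.

Required subsidy s = €46 per unit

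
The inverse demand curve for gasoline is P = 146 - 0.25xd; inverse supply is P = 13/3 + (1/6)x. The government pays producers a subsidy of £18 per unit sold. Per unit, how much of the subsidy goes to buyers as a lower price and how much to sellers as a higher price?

Buyers gain £10.8 per unit; sellers gain £7.2 per unit

Pre-subsidy: 146 - 0.25x = 13/3 + (1/6)x gives x* = 340 and P* = 61.
With the subsidy, sellers receive Ps = Pb + 18 for each unit, where Pb is the price buyers pay.
On the curves, Pb = 146 - 0.25x and Ps = 13/3 + (1/6)x; the wedge Ps − Pb = 18 gives 13/3 + (1/6)x − (146 - 0.25x) = 18, so x' = 383.2.
Then Pb = 146 − 0.25·383.2 = 50.2 and Ps = 13/3 + (1/6)·383.2 = 68.2.
Buyers' price falls by P* − Pb = 61 − 50.2 = 10.8; sellers' price rises by Ps − P* = 68.2 − 61 = 7.2.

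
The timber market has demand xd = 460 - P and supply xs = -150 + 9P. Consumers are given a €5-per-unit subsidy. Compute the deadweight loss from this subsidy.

Deadweight loss = €11.25

Pre-subsidy: 460 - P = -150 + 9P gives P* = 61, x* = 399.
With the rebate, buyers effectively pay Pb = Ps − 5, where Ps is the price sellers receive.
Demand in terms of Ps becomes xd = 460 − 1(Ps − 5) = 465 - Ps. Setting this equal to supply: 465 - Ps = -150 + 9Ps, so Ps = 61.5.
Buyers pay Pb = 61.5 − 5 = 56.5; x' = -150 + 9·61.5 = 403.5.
The subsidy expands output by 403.5 − 399 = 4.5 past the efficient level; on those units the gap between marginal cost and willingness to pay runs from 0 up to 5.
DWL = ½ × 5 × 4.5 = 11.25.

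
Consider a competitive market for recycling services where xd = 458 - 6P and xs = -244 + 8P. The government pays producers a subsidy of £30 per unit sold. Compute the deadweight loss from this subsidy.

Deadweight loss = 10800/7

Pre-subsidy: 458 - 6P = -244 + 8P gives P* = 351/7, x* = 1100/7.
With the subsidy, sellers receive Ps = Pb + 30 for each unit, where Pb is the price buyers pay.
Supply in terms of Pb becomes xs = -244 + 8(Pb + 30) = -4 + 8Pb. Setting this equal to demand: 458 - 6Pb = -4 + 8Pb, so Pb = 33.
Sellers receive Ps = 33 + 30 = 63; x' = 458 − 6·33 = 260.
The subsidy expands output by 260 − 1100/7 = 720/7 past the efficient level; on those units the gap between marginal cost and willingness to pay runs from 0 up to 30.
DWL = ½ × 30 × 720/7 = 10800/7.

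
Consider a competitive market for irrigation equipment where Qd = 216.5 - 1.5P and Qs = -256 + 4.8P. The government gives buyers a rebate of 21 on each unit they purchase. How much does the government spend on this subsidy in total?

Pre-subsidy: 216.5 - 1.5P = -256 + 4.8P gives P* = 75, Q* = 104.
With the rebate, buyers effectively pay Pb = Ps − 21, where Ps is the price sellers receive.
Demand in terms of Ps becomes Qd = 216.5 − 1.5(Ps − 21) = 248 - 1.5Ps. Setting this equal to supply: 248 - 1.5Ps = -256 + 4.8Ps, so Ps = 80.
Buyers pay Pb = 80 − 21 = 59; Q' = -256 + 4.8·80 = 128.
Government outlay = subsidy × quantity = 21 × 128 = 2688.

Government cost = 2688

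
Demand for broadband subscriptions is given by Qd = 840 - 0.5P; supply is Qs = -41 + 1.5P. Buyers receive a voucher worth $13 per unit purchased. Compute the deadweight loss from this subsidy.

Pre-subsidy: 840 - 0.5P = -41 + 1.5P gives P* = 440.5, Q* = 619.75.
With the rebate, buyers effectively pay Pb = Ps − 13, where Ps is the price sellers receive.
Demand in terms of Ps becomes Qd = 840 − 0.5(Ps − 13) = 846.5 - 0.5Ps. Setting this equal to supply: 846.5 - 0.5Ps = -41 + 1.5Ps, so Ps = 443.75.
Buyers pay Pb = 443.75 − 13 = 430.75; Q' = -41 + 1.5·443.75 = 624.625.
The subsidy expands output by 624.625 − 619.75 = 4.875 past the efficient level; on those units the gap between marginal cost and willingness to pay runs from 0 up to 13.
DWL = ½ × 13 × 4.875 = 31.6875.

Deadweight loss = $31.6875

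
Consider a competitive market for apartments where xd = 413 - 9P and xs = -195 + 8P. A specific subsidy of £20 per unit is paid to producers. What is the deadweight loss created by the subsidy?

Pre-subsidy: 413 - 9P = -195 + 8P gives P* = 608/17, x* = 1549/17.
With the subsidy, sellers receive Ps = Pb + 20 for each unit, where Pb is the price buyers pay.
Supply in terms of Pb becomes xs = -195 + 8(Pb + 20) = -35 + 8Pb. Setting this equal to demand: 413 - 9Pb = -35 + 8Pb, so Pb = 448/17.
Sellers receive Ps = 448/17 + 20 = 788/17; x' = 413 − 9·(448/17) = 2989/17.
The subsidy expands output by 2989/17 − 1549/17 = 1440/17 past the efficient level; on those units the gap between marginal cost and willingness to pay runs from 0 up to 20.
DWL = ½ × 20 × 1440/17 = 14400/17.

Deadweight loss = 14400/17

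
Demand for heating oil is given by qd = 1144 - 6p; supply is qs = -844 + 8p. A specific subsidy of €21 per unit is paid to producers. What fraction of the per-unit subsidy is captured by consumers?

Consumer share = 4/7

Pre-subsidy: 1144 - 6p = -844 + 8p gives p* = 142, q* = 292.
With the subsidy, sellers receive ps = pb + 21 for each unit, where pb is the price buyers pay.
Supply in terms of pb becomes qs = -844 + 8(pb + 21) = -676 + 8pb. Setting this equal to demand: 1144 - 6pb = -676 + 8pb, so pb = 130.
Sellers receive ps = 130 + 21 = 151; q' = 1144 − 6·130 = 364.
Buyers' price falls by p* − pb = 142 − 130 = 12; sellers' price rises by ps − p* = 151 − 142 = 9.
So consumers capture 12/21 = 4/7 of each unit of subsidy.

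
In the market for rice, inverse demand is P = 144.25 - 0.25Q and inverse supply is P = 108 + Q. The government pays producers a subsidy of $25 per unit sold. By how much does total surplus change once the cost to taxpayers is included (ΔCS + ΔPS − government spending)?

Pre-subsidy: 144.25 - 0.25Q = 108 + Q gives Q* = 29 and P* = 137.
With the subsidy, sellers receive Ps = Pb + 25 for each unit, where Pb is the price buyers pay.
On the curves, Pb = 144.25 - 0.25Q and Ps = 108 + Q; the wedge Ps − Pb = 25 gives 108 + Q − (144.25 - 0.25Q) = 25, so Q' = 49.
Then Pb = 144.25 − 0.25·49 = 132 and Ps = 108 + 1·49 = 157.
ΔCS = ½(29 + 49)(137 − 132) = 195; ΔPS = ½(29 + 49)(157 − 137) = 780.
Government spending = 25 × 49 = 1225.
Net change = 195 + 780 − 1225 = -250. The loss equals the DWL triangle ½·25·20.

Net change in total surplus = -$250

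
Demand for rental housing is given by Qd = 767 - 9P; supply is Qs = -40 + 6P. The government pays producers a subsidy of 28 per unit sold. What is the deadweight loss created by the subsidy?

Deadweight loss = 1411.2

Pre-subsidy: 767 - 9P = -40 + 6P gives P* = 53.8, Q* = 282.8.
With the subsidy, sellers receive Ps = Pb + 28 for each unit, where Pb is the price buyers pay.
Supply in terms of Pb becomes Qs = -40 + 6(Pb + 28) = 128 + 6Pb. Setting this equal to demand: 767 - 9Pb = 128 + 6Pb, so Pb = 42.6.
Sellers receive Ps = 42.6 + 28 = 70.6; Q' = 767 − 9·42.6 = 383.6.
The subsidy expands output by 383.6 − 282.8 = 100.8 past the efficient level; on those units the gap between marginal cost and willingness to pay runs from 0 up to 28.
DWL = ½ × 28 × 100.8 = 1411.2.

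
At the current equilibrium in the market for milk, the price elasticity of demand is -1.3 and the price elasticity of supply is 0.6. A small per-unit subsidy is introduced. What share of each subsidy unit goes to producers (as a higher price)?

For a small subsidy around the equilibrium, the benefit split depends on the relative slopes, which at a point are proportional to the elasticities.
Buyer share = εs/(εs + |εd|) = 0.6/(0.6 + 1.3) = 6/19; seller share = |εd|/(εs + |εd|) = 13/19.
So producers capture 13/19 of the subsidy.

Producer share = 13/19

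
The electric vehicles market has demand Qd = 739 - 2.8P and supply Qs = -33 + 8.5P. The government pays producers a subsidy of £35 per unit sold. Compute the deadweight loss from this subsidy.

Pre-subsidy: 739 - 2.8P = -33 + 8.5P gives P* = 7720/113, Q* = 61891/113.
With the subsidy, sellers receive Ps = Pb + 35 for each unit, where Pb is the price buyers pay.
Supply in terms of Pb becomes Qs = -33 + 8.5(Pb + 35) = 264.5 + 8.5Pb. Setting this equal to demand: 739 - 2.8Pb = 264.5 + 8.5Pb, so Pb = 4745/113.
Sellers receive Ps = 4745/113 + 35 = 8700/113; Q' = 739 − 2.8·(4745/113) = 70221/113.
The subsidy expands output by 70221/113 − 61891/113 = 8330/113 past the efficient level; on those units the gap between marginal cost and willingness to pay runs from 0 up to 35.
DWL = ½ × 35 × 8330/113 = 145775/113.

Deadweight loss = 145775/113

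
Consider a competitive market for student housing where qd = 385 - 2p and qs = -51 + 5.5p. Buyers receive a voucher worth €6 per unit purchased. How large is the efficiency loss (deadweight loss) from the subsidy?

Pre-subsidy: 385 - 2p = -51 + 5.5p gives p* = 872/15, q* = 4031/15.
With the rebate, buyers effectively pay pb = ps − 6, where ps is the price sellers receive.
Demand in terms of ps becomes qd = 385 − 2(ps − 6) = 397 - 2ps. Setting this equal to supply: 397 - 2ps = -51 + 5.5ps, so ps = 896/15.
Buyers pay pb = 896/15 − 6 = 806/15; q' = -51 + 5.5·(896/15) = 4163/15.
The subsidy expands output by 4163/15 − 4031/15 = 8.8 past the efficient level; on those units the gap between marginal cost and willingness to pay runs from 0 up to 6.
DWL = ½ × 6 × 8.8 = 26.4.

Deadweight loss = €26.4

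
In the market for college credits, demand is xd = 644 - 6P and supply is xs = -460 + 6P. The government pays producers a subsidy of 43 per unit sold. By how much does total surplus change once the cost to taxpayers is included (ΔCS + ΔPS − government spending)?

Net change in total surplus = -2773.5

Pre-subsidy: 644 - 6P = -460 + 6P gives P* = 92, x* = 92.
With the subsidy, sellers receive Ps = Pb + 43 for each unit, where Pb is the price buyers pay.
Supply in terms of Pb becomes xs = -460 + 6(Pb + 43) = -202 + 6Pb. Setting this equal to demand: 644 - 6Pb = -202 + 6Pb, so Pb = 70.5.
Sellers receive Ps = 70.5 + 43 = 113.5; x' = 644 − 6·70.5 = 221.
ΔCS = ½(92 + 221)(92 − 70.5) = 3364.75; ΔPS = ½(92 + 221)(113.5 − 92) = 3364.75.
Government spending = 43 × 221 = 9503.
Net change = 3364.75 + 3364.75 − 9503 = -2773.5. The loss equals the DWL triangle ½·43·129.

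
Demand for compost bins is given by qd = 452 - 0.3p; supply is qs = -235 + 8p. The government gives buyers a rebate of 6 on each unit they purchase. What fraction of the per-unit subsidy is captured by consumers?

Consumer share = 80/83

Pre-subsidy: 452 - 0.3p = -235 + 8p gives p* = 6870/83, q* = 35455/83.
With the rebate, buyers effectively pay pb = ps − 6, where ps is the price sellers receive.
Demand in terms of ps becomes qd = 452 − 0.3(ps − 6) = 453.8 - 0.3ps. Setting this equal to supply: 453.8 - 0.3ps = -235 + 8ps, so ps = 6888/83.
Buyers pay pb = 6888/83 − 6 = 6390/83; q' = -235 + 8·(6888/83) = 35599/83.
Buyers' price falls by p* − pb = 6870/83 − 6390/83 = 480/83; sellers' price rises by ps − p* = 6888/83 − 6870/83 = 18/83.
So consumers capture (480/83)/6 = 80/83 of each unit of subsidy.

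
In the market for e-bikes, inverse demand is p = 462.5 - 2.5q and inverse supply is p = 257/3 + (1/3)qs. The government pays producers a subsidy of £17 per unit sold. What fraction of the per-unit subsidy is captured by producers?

Producer share = 2/17

Pre-subsidy: 462.5 - 2.5q = 257/3 + (1/3)q gives q* = 133 and p* = 130.
With the subsidy, sellers receive ps = pb + 17 for each unit, where pb is the price buyers pay.
On the curves, pb = 462.5 - 2.5q and ps = 257/3 + (1/3)q; the wedge ps − pb = 17 gives 257/3 + (1/3)q − (462.5 - 2.5q) = 17, so q' = 139.
Then pb = 462.5 − 2.5·139 = 115 and ps = 257/3 + (1/3)·139 = 132.
Buyers' price falls by p* − pb = 130 − 115 = 15; sellers' price rises by ps − p* = 132 − 130 = 2.
So producers capture 2/17 = 2/17 of each unit of subsidy.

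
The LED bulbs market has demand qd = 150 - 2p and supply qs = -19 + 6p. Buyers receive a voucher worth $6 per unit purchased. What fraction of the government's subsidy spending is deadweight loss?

Pre-subsidy: 150 - 2p = -19 + 6p gives p* = 21.125, q* = 107.75.
With the rebate, buyers effectively pay pb = ps − 6, where ps is the price sellers receive.
Demand in terms of ps becomes qd = 150 − 2(ps − 6) = 162 - 2ps. Setting this equal to supply: 162 - 2ps = -19 + 6ps, so ps = 22.625.
Buyers pay pb = 22.625 − 6 = 16.625; q' = -19 + 6·22.625 = 116.75.
ΔCS = ½(107.75 + 116.75)(21.125 − 16.625) = 505.125; ΔPS = ½(107.75 + 116.75)(22.625 − 21.125) = 168.375.
Government spending = 6 × 116.75 = 700.5.
DWL = ½ × 6 × (116.75 − 107.75) = 27; fraction = 27 / 700.5 = 18/467.

DWL / government spending = 18/467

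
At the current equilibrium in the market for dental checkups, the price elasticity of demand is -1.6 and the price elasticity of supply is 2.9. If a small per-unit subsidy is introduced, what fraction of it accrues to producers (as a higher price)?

For a small subsidy around the equilibrium, the benefit split depends on the relative slopes, which at a point are proportional to the elasticities.
Buyer share = εs/(εs + |εd|) = 2.9/(2.9 + 1.6) = 29/45; seller share = |εd|/(εs + |εd|) = 16/45.
So producers capture 16/45 of the subsidy.

Producer share = 16/45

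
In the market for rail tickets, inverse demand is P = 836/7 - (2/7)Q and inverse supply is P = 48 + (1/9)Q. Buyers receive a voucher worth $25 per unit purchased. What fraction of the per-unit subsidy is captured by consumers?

Pre-subsidy: 836/7 - (2/7)Q = 48 + (1/9)Q gives Q* = 180 and P* = 68.
With the rebate, buyers effectively pay Pb = Ps − 25, where Ps is the price sellers receive.
On the curves, Pb = 836/7 - (2/7)Q and Ps = 48 + (1/9)Q; the wedge Ps − Pb = 25 gives 48 + (1/9)Q − (836/7 - (2/7)Q) = 25, so Q' = 243.
Then Pb = 836/7 − (2/7)·243 = 50 and Ps = 48 + (1/9)·243 = 75.
Buyers' price falls by P* − Pb = 68 − 50 = 18; sellers' price rises by Ps − P* = 75 − 68 = 7.
So consumers capture 18/25 = 0.72 of each unit of subsidy.

Consumer share = 0.72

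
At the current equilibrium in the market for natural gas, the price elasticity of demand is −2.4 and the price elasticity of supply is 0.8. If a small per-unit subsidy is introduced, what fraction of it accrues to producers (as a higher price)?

For a small subsidy around the equilibrium, the benefit split depends on the relative slopes, which at a point are proportional to the elasticities.
Buyer share = εs/(εs + |εd|) = 0.8/(0.8 + 2.4) = 0.25; seller share = |εd|/(εs + |εd|) = 0.75.
So producers capture 0.75 of the subsidy.

Producer share = 0.75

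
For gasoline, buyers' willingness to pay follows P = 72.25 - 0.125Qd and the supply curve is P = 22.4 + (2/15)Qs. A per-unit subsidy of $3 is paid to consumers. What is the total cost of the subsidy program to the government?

Government cost = 19026/31

Pre-subsidy: 72.25 - 0.125Q = 22.4 + (2/15)Q gives Q* = 5982/31 and P* = 1492/31.
With the rebate, buyers effectively pay Pb = Ps − 3, where Ps is the price sellers receive.
On the curves, Pb = 72.25 - 0.125Q and Ps = 22.4 + (2/15)Q; the wedge Ps − Pb = 3 gives 22.4 + (2/15)Q − (72.25 - 0.125Q) = 3, so Q' = 6342/31.
Then Pb = 72.25 − 0.125·(6342/31) = 1447/31 and Ps = 22.4 + (2/15)·(6342/31) = 1540/31.
Government outlay = subsidy × quantity = 3 × 6342/31 = 19026/31.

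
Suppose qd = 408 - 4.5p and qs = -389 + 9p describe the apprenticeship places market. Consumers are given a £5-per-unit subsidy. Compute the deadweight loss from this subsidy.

Pre-subsidy: 408 - 4.5p = -389 + 9p gives p* = 1594/27, q* = 427/3.
With the rebate, buyers effectively pay pb = ps − 5, where ps is the price sellers receive.
Demand in terms of ps becomes qd = 408 − 4.5(ps − 5) = 430.5 - 4.5ps. Setting this equal to supply: 430.5 - 4.5ps = -389 + 9ps, so ps = 1639/27.
Buyers pay pb = 1639/27 − 5 = 1504/27; q' = -389 + 9·(1639/27) = 472/3.
The subsidy expands output by 472/3 − 427/3 = 15 past the efficient level; on those units the gap between marginal cost and willingness to pay runs from 0 up to 5.
DWL = ½ × 5 × 15 = 37.5.

Deadweight loss = £37.5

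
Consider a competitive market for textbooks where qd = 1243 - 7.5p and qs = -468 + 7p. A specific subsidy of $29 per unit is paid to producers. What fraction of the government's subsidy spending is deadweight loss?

DWL / government spending = 105/926

Pre-subsidy: 1243 - 7.5p = -468 + 7p gives p* = 118, q* = 358.
With the subsidy, sellers receive ps = pb + 29 for each unit, where pb is the price buyers pay.
Supply in terms of pb becomes qs = -468 + 7(pb + 29) = -265 + 7pb. Setting this equal to demand: 1243 - 7.5pb = -265 + 7pb, so pb = 104.
Sellers receive ps = 104 + 29 = 133; q' = 1243 − 7.5·104 = 463.
ΔCS = ½(358 + 463)(118 − 104) = 5747; ΔPS = ½(358 + 463)(133 − 118) = 6157.5.
Government spending = 29 × 463 = 13427.
DWL = ½ × 29 × (463 − 358) = 1522.5; fraction = 1522.5 / 13427 = 105/926.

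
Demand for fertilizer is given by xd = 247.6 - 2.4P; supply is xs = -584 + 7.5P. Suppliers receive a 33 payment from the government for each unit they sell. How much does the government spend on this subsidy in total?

Government cost = 3498

Pre-subsidy: 247.6 - 2.4P = -584 + 7.5P gives P* = 84, x* = 46.
With the subsidy, sellers receive Ps = Pb + 33 for each unit, where Pb is the price buyers pay.
Supply in terms of Pb becomes xs = -584 + 7.5(Pb + 33) = -336.5 + 7.5Pb. Setting this equal to demand: 247.6 - 2.4Pb = -336.5 + 7.5Pb, so Pb = 59.
Sellers receive Ps = 59 + 33 = 92; x' = 247.6 − 2.4·59 = 106.
Government outlay = subsidy × quantity = 33 × 106 = 3498.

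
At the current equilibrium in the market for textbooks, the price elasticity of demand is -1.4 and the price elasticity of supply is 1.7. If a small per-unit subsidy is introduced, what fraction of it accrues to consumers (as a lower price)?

Consumer share = 17/31

For a small subsidy around the equilibrium, the benefit split depends on the relative slopes, which at a point are proportional to the elasticities.
Buyer share = εs/(εs + |εd|) = 1.7/(1.7 + 1.4) = 17/31; seller share = |εd|/(εs + |εd|) = 14/31.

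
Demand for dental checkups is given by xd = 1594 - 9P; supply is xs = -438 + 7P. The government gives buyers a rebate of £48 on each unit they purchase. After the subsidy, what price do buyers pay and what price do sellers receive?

Pre-subsidy: 1594 - 9P = -438 + 7P gives P* = 127, x* = 451.
With the rebate, buyers effectively pay Pb = Ps − 48, where Ps is the price sellers receive.
Demand in terms of Ps becomes xd = 1594 − 9(Ps − 48) = 2026 - 9Ps. Setting this equal to supply: 2026 - 9Ps = -438 + 7Ps, so Ps = 154.
Buyers pay Pb = 154 − 48 = 106; x' = -438 + 7·154 = 640.

Buyers pay £106; sellers receive £154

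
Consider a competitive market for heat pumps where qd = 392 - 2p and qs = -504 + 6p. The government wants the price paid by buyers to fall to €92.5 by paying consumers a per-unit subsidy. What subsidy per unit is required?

At a buyer price of 92.5, quantity demanded is 392 − 2·92.5 = 207.
Sellers supply 207 only when they receive ps with -504 + 6·ps = 207, i.e. ps = 118.5.
s = ps − pb = 118.5 − 92.5 = 26.

Required subsidy s = €26 per unit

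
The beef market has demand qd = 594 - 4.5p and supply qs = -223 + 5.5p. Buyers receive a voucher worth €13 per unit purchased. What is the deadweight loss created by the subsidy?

Pre-subsidy: 594 - 4.5p = -223 + 5.5p gives p* = 81.7, q* = 226.35.
With the rebate, buyers effectively pay pb = ps − 13, where ps is the price sellers receive.
Demand in terms of ps becomes qd = 594 − 4.5(ps − 13) = 652.5 - 4.5ps. Setting this equal to supply: 652.5 - 4.5ps = -223 + 5.5ps, so ps = 87.55.
Buyers pay pb = 87.55 − 13 = 74.55; q' = -223 + 5.5·87.55 = 258.525.
The subsidy expands output by 258.525 − 226.35 = 32.175 past the efficient level; on those units the gap between marginal cost and willingness to pay runs from 0 up to 13.
DWL = ½ × 13 × 32.175 = 209.1375.

Deadweight loss = €209.1375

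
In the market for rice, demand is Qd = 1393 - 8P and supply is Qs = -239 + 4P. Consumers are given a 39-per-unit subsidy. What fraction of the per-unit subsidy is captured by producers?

Pre-subsidy: 1393 - 8P = -239 + 4P gives P* = 136, Q* = 305.
With the rebate, buyers effectively pay Pb = Ps − 39, where Ps is the price sellers receive.
Demand in terms of Ps becomes Qd = 1393 − 8(Ps − 39) = 1705 - 8Ps. Setting this equal to supply: 1705 - 8Ps = -239 + 4Ps, so Ps = 162.
Buyers pay Pb = 162 − 39 = 123; Q' = -239 + 4·162 = 409.
Buyers' price falls by P* − Pb = 136 − 123 = 13; sellers' price rises by Ps − P* = 162 − 136 = 26.
So producers capture 26/39 = 2/3 of each unit of subsidy.

Producer share = 2/3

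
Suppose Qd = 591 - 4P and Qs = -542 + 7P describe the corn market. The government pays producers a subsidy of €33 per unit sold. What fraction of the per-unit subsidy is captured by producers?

Pre-subsidy: 591 - 4P = -542 + 7P gives P* = 103, Q* = 179.
With the subsidy, sellers receive Ps = Pb + 33 for each unit, where Pb is the price buyers pay.
Supply in terms of Pb becomes Qs = -542 + 7(Pb + 33) = -311 + 7Pb. Setting this equal to demand: 591 - 4Pb = -311 + 7Pb, so Pb = 82.
Sellers receive Ps = 82 + 33 = 115; Q' = 591 − 4·82 = 263.
Buyers' price falls by P* − Pb = 103 − 82 = 21; sellers' price rises by Ps − P* = 115 − 103 = 12.
So producers capture 12/33 = 4/11 of each unit of subsidy.

Producer share = 4/11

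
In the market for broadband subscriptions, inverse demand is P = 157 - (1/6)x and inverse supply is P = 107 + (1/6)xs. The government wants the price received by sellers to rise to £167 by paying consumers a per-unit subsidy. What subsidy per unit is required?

At a seller price of 167, quantity supplied is -642 + 6·167 = 360.
Buyers absorb 360 only when they pay Pb = 157 − (1/6)·360 = 97.
s = Ps − Pb = 167 − 97 = 70.

Required subsidy s = £70 per unit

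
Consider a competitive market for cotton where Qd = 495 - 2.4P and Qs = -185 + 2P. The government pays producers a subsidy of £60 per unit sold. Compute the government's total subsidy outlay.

Government cost = 125100/11

Pre-subsidy: 495 - 2.4P = -185 + 2P gives P* = 1700/11, Q* = 1365/11.
With the subsidy, sellers receive Ps = Pb + 60 for each unit, where Pb is the price buyers pay.
Supply in terms of Pb becomes Qs = -185 + 2(Pb + 60) = -65 + 2Pb. Setting this equal to demand: 495 - 2.4Pb = -65 + 2Pb, so Pb = 1400/11.
Sellers receive Ps = 1400/11 + 60 = 2060/11; Q' = 495 − 2.4·(1400/11) = 2085/11.
Government outlay = subsidy × quantity = 60 × 2085/11 = 125100/11.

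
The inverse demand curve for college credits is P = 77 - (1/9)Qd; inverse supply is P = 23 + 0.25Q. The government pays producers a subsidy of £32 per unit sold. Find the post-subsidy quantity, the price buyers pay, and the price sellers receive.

Pre-subsidy: 77 - (1/9)Q = 23 + 0.25Q gives Q* = 1944/13 and P* = 785/13.
With the subsidy, sellers receive Ps = Pb + 32 for each unit, where Pb is the price buyers pay.
On the curves, Pb = 77 - (1/9)Q and Ps = 23 + 0.25Q; the wedge Ps − Pb = 32 gives 23 + 0.25Q − (77 - (1/9)Q) = 32, so Q' = 3096/13.
Then Pb = 77 − (1/9)·(3096/13) = 657/13 and Ps = 23 + 0.25·(3096/13) = 1073/13.

Q' = 3096/13; buyers pay 657/13; sellers receive 1073/13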